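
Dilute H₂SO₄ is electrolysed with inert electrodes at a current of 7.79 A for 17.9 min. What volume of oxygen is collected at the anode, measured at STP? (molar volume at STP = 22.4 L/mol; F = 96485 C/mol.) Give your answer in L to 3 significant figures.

Q = It = 7.79 × 1074 = 8366 C
n(e⁻) = Q/F = 8366/96485 = 0.08671 mol
2H₂O → O₂ + 4H⁺ + 4e⁻, so n(O₂) = 0.08671 / 4 = 0.02168 mol
V = 0.02168 × 22.4 = 0.4856 L

0.486 L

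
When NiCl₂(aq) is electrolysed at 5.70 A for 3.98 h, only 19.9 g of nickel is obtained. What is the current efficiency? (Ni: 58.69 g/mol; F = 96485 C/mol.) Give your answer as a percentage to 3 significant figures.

Q = 5.70 × 14328 = 81670 C
n(e⁻) = 81670 / 96485 = 0.8465 mol
Ni²⁺ + 2e⁻ → Ni, so theoretical n(Ni) = 0.4233 mol → 24.84 g
Efficiency = 19.9 / 24.84 = 0.8011 = 80.1%

80.1%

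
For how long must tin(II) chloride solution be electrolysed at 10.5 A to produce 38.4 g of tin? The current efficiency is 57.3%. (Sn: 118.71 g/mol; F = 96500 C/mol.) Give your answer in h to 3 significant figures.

n(Sn) = 38.4 / 118.71 = 0.3235 mol
Sn²⁺ + 2e⁻ → Sn, so n(e⁻) = 2 × 0.3235 = 0.6470 mol
Q = 0.6470 × 96500 / 0.573 = 1.090×10^5 C
t = Q / I = 1.090×10^5 / 10.5 = 10380 s = 2.88 h

2.88 h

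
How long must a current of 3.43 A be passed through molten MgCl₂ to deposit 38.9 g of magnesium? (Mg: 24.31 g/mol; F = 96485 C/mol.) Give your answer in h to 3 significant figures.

n(Mg) = 38.9 / 24.31 = 1.600 mol
Mg²⁺ + 2e⁻ → Mg, so n(e⁻) = 2 × 1.600 = 3.200 mol
Q = 3.200 × 96485 = 3.088×10^5 C
t = Q / I = 3.088×10^5 / 3.43 = 90030 s = 25.0 h

25.0 h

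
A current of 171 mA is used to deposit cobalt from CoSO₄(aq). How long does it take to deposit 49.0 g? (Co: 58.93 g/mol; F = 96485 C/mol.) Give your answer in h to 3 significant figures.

n(Co) = 49.0 / 58.93 = 0.8315 mol
Co²⁺ + 2e⁻ → Co, so n(e⁻) = 2 × 0.8315 = 1.663 mol
Q = 1.663 × 96485 = 1.605×10^5 C
t = Q / I = 1.605×10^5 / 0.171 = 9.386×10^5 s = 261 h

261 h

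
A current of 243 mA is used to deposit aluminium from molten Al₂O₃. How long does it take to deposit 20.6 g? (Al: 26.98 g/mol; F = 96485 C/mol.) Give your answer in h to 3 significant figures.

n(Al) = 20.6 / 26.98 = 0.7635 mol
Al³⁺ + 3e⁻ → Al, so n(e⁻) = 3 × 0.7635 = 2.291 mol
Q = 2.291 × 96485 = 2.210×10^5 C
t = Q / I = 2.210×10^5 / 0.243 = 9.095×10^5 s = 253 h

253 h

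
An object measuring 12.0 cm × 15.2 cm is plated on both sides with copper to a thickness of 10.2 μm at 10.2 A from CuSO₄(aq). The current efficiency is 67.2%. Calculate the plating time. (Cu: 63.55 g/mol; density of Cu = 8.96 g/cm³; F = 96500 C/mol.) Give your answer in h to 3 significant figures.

Plated area = 2 × 12.0 × 15.2 = 364.8 cm²
Volume = 364.8 × 10.2×10⁻⁴ cm = 0.3721 cm³
m(Cu) = 0.3721 × 8.96 = 3.334 g
n(Cu) = 3.334 / 63.55 = 0.05246 mol; n(e⁻) = 2 × 0.05246 = 0.1049 mol
Q = 0.1049 × 96500 / 0.672 = 15060 C
t = 15060 / 10.2 = 1476 s = 0.410 h

0.410 h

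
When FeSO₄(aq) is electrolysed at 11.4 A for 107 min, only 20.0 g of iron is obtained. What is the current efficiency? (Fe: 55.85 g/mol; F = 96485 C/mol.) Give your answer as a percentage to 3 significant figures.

94.4%

Q = 11.4 × 6420 = 73190 C
n(e⁻) = 73190 / 96485 = 0.7586 mol
Fe²⁺ + 2e⁻ → Fe, so theoretical n(Fe) = 0.3793 mol → 21.18 g
Efficiency = 20.0 / 21.18 = 0.9443 = 94.4%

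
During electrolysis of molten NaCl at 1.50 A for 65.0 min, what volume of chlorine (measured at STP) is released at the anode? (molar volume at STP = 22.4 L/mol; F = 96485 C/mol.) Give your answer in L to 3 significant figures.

0.679 L

Q = 1.50 A × 3900 s = 5850 C
n(e⁻) = 5850 / 96485 = 0.06063 mol
2Cl⁻ → Cl₂ + 2e⁻, so n(Cl₂) = 0.06063 / 2 = 0.03032 mol
V = 0.03032 × 22.4 = 0.6792 L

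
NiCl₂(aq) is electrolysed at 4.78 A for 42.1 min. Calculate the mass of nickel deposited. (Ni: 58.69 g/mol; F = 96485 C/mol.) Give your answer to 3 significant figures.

3.67 g

Q = It = 4.78 × 2526 = 12070 C
Moles of electrons = 12070 / 96485 = 0.1251 mol
Ni²⁺ + 2e⁻ → Ni, so n(Ni) = 0.1251 / 2 = 0.06255 mol
m = 0.06255 × 58.69 = 3.67 g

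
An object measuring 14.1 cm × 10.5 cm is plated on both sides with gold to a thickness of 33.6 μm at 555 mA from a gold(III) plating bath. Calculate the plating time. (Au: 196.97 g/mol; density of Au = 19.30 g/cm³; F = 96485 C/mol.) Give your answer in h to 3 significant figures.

14.1 h

Plated area = 2 × 14.1 × 10.5 = 296.1 cm²
Volume = 296.1 × 33.6×10⁻⁴ cm = 0.9949 cm³
m(Au) = 0.9949 × 19.30 = 19.20 g
n(Au) = 19.20 / 196.97 = 0.09748 mol; n(e⁻) = 3 × 0.09748 = 0.2924 mol
Q = 0.2924 × 96485 = 28210 C
t = 28210 / 0.555 = 50830 s = 14.1 h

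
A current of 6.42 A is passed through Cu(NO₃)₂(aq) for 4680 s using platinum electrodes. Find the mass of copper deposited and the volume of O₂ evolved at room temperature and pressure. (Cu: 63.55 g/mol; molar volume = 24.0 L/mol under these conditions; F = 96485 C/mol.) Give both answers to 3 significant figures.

9.89 g Cu; 1.87 L O₂

Q = 6.42 × 4680 = 30050 C; n(e⁻) = 30050 / 96485 = 0.3114 mol
Cathode: Cu²⁺ + 2e⁻ → Cu → n(Cu) = 0.3114/2 = 0.1557 mol → 9.89 g
Anode: 2H₂O → O₂ + 4H⁺ + 4e⁻ → n(O₂) = 0.3114/4 = 0.07785 mol → 1.87 L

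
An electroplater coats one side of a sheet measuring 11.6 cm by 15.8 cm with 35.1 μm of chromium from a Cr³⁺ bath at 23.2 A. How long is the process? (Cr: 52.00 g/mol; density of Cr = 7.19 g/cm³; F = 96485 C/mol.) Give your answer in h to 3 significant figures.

0.308 h

Plated area = 11.6 × 15.8 = 183.3 cm²
Volume = 183.3 × 35.1×10⁻⁴ cm = 0.6434 cm³
m(Cr) = 0.6434 × 7.19 = 4.626 g
n(Cr) = 4.626 / 52.00 = 0.08896 mol; n(e⁻) = 3 × 0.08896 = 0.2669 mol
Q = 0.2669 × 96485 = 25750 C
t = 25750 / 23.2 = 1110 s = 0.308 h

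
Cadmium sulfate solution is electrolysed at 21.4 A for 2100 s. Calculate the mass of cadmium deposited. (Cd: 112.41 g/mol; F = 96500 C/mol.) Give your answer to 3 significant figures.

26.2 g

Q = It = 21.4 × 2100 = 44940 C
Moles of electrons = 44940 / 96500 = 0.4657 mol
Cd²⁺ + 2e⁻ → Cd, so n(Cd) = 0.4657 / 2 = 0.2329 mol
m = 0.2329 × 112.41 = 26.2 g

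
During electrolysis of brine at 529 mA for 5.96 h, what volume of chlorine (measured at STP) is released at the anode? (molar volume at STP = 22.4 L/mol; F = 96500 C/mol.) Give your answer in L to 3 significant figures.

1.32 L

Charge passed = 0.529 × 21456 = 11350 C
Moles of electrons = 11350 / 96500 = 0.1176 mol
2Cl⁻ → Cl₂ + 2e⁻, so n(Cl₂) = 0.1176 / 2 = 0.05880 mol
V = 0.05880 × 22.4 = 1.317 L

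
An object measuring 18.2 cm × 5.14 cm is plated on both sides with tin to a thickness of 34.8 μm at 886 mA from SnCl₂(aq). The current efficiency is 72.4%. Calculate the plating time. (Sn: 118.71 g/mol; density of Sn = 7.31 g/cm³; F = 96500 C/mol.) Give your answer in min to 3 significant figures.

Plated area = 2 × 18.2 × 5.14 = 187.1 cm²
Volume = 187.1 × 34.8×10⁻⁴ cm = 0.6511 cm³
m(Sn) = 0.6511 × 7.31 = 4.760 g
n(Sn) = 4.760 / 118.71 = 0.04010 mol; n(e⁻) = 2 × 0.04010 = 0.08020 mol
Q = 0.08020 × 96500 / 0.724 = 10690 C
t = 10690 / 0.886 = 12070 s = 201 min

201 min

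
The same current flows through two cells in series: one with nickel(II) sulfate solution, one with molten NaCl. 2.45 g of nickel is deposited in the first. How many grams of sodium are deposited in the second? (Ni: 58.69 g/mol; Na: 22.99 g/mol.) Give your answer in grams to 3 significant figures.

n(Ni) = 2.45 / 58.69 = 0.04174 mol
Ni²⁺ + 2e⁻ → Ni, so n(e⁻) = 2 × 0.04174 = 0.08348 mol
In series, the same 0.08348 mol of electrons flows through the second cell.
Na⁺ + e⁻ → Na, so n(Na) = 0.08348 mol
m(Na) = 0.08348 × 22.99 = 1.92 g

1.92 g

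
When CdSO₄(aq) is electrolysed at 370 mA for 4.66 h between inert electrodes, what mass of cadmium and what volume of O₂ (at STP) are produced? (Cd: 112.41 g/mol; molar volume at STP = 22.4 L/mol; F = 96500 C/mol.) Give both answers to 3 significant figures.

Q = 0.370 × 16776 = 6207 C; n(e⁻) = 6207 / 96500 = 0.06432 mol
Cathode: Cd²⁺ + 2e⁻ → Cd → n(Cd) = 0.06432/2 = 0.03216 mol → 3.62 g
Anode: 2H₂O → O₂ + 4H⁺ + 4e⁻ → n(O₂) = 0.06432/4 = 0.01608 mol → 0.360 L

3.62 g Cd; 0.360 L O₂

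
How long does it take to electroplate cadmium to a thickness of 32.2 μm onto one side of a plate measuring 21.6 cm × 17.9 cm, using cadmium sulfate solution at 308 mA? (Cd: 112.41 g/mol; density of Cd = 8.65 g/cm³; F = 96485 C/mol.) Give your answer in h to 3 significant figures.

Plated area = 21.6 × 17.9 = 386.6 cm²
Volume = 386.6 × 32.2×10⁻⁴ cm = 1.245 cm³
m(Cd) = 1.245 × 8.65 = 10.77 g
n(Cd) = 10.77 / 112.41 = 0.09581 mol; n(e⁻) = 2 × 0.09581 = 0.1916 mol
Q = 0.1916 × 96485 = 18490 C
t = 18490 / 0.308 = 60030 s = 16.7 h

16.7 h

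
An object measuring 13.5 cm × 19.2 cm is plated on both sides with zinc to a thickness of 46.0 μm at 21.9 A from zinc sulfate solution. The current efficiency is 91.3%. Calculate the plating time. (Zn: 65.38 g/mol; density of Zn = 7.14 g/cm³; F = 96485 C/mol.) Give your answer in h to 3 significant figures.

Plated area = 2 × 13.5 × 19.2 = 518.4 cm²
Volume = 518.4 × 46.0×10⁻⁴ cm = 2.385 cm³
m(Zn) = 2.385 × 7.14 = 17.03 g
n(Zn) = 17.03 / 65.38 = 0.2605 mol; n(e⁻) = 2 × 0.2605 = 0.5210 mol
Q = 0.5210 × 96485 / 0.913 = 55060 C
t = 55060 / 21.9 = 2514 s = 0.698 h

0.698 h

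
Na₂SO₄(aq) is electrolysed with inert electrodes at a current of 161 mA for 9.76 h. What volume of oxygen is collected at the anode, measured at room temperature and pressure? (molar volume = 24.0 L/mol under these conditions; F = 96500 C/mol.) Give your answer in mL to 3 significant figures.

Q = 0.161 A × 35136 s = 5657 C
Moles of electrons = 5657 / 96500 = 0.05862 mol
2H₂O → O₂ + 4H⁺ + 4e⁻, so n(O₂) = 0.05862 / 4 = 0.01466 mol
V = 0.01466 × 24.0 = 0.3518 L
= 352 mL

352 mL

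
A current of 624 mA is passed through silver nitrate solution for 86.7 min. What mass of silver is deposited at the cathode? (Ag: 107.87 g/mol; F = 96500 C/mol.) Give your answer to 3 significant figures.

3.63 g

Charge passed = 0.624 × 5202 = 3246 C
Moles of electrons = 3246 / 96500 = 0.03364 mol
Ag⁺ + e⁻ → Ag, so n(Ag) = 0.03364 mol
m = 0.03364 × 107.87 = 3.63 g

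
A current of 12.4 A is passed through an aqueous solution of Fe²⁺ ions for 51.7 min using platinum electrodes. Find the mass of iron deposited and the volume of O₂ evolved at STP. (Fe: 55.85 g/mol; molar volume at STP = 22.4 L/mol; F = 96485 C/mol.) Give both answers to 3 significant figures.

Q = 12.4 × 3102 = 38460 C; n(e⁻) = 38460 / 96485 = 0.3986 mol
Cathode: Fe²⁺ + 2e⁻ → Fe → n(Fe) = 0.3986/2 = 0.1993 mol → 11.1 g
Anode: 2H₂O → O₂ + 4H⁺ + 4e⁻ → n(O₂) = 0.3986/4 = 0.09965 mol → 2.23 L

11.1 g Fe; 2.23 L O₂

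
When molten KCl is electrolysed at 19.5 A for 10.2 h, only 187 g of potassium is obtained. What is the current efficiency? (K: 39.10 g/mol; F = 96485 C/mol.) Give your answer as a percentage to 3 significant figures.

Q = 19.5 × 36720 = 7.160×10^5 C
n(e⁻) = 7.160×10^5 / 96485 = 7.421 mol
K⁺ + e⁻ → K, so theoretical n(K) = 7.421 mol → 290.2 g
Efficiency = 187 / 290.2 = 0.6444 = 64.4%

64.4%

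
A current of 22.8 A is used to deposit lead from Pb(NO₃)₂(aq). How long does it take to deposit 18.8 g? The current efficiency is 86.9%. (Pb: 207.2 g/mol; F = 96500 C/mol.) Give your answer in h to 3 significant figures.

0.246 h

n(Pb) = 18.8 / 207.2 = 0.09073 mol
Pb²⁺ + 2e⁻ → Pb, so n(e⁻) = 2 × 0.09073 = 0.1815 mol
Q = 0.1815 × 96500 / 0.869 = 20160 C
t = Q / I = 20160 / 22.8 = 884.2 s = 0.246 h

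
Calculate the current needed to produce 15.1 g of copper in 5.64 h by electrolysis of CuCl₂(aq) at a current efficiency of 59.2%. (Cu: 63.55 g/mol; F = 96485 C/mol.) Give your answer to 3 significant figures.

n(Cu) = 15.1 / 63.55 = 0.2376 mol
Cu²⁺ + 2e⁻ → Cu, so n(e⁻) = 2 × 0.2376 = 0.4752 mol
Q = 0.4752 × 96485 / 0.592 = 77450 C
I = Q / t = 77450 / 20304 s = 3.81 A

3.81 A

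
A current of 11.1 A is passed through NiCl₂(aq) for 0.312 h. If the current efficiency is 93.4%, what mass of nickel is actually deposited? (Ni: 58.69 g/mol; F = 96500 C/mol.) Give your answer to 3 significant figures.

3.54 g

Q = 11.1 × 1123.2 = 12470 C
n(e⁻) = 12470 / 96500 = 0.1292 mol
Ni²⁺ + 2e⁻ → Ni, so theoretical m(Ni) = 0.06460 × 58.69 = 3.791 g
Actual mass = 93.4% × 3.791 = 3.54 g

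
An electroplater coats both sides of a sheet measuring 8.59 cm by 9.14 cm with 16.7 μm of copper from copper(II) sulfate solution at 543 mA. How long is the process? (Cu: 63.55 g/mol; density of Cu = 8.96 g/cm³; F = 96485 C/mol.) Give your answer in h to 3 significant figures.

3.65 h

Plated area = 2 × 8.59 × 9.14 = 157.0 cm²
Volume = 157.0 × 16.7×10⁻⁴ cm = 0.2622 cm³
m(Cu) = 0.2622 × 8.96 = 2.349 g
n(Cu) = 2.349 / 63.55 = 0.03696 mol; n(e⁻) = 2 × 0.03696 = 0.07392 mol
Q = 0.07392 × 96485 = 7132 C
t = 7132 / 0.543 = 13130 s = 3.65 h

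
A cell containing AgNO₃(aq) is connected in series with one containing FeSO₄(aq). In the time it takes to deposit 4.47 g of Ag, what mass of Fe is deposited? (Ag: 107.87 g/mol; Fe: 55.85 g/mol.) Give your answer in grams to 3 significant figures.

n(Ag) = 4.47 / 107.87 = 0.04144 mol
Ag⁺ + e⁻ → Ag, so n(e⁻) = 0.04144 mol
In series, the same 0.04144 mol of electrons flows through the second cell.
Fe²⁺ + 2e⁻ → Fe, so n(Fe) = 0.04144 / 2 = 0.02072 mol
m(Fe) = 0.02072 × 55.85 = 1.16 g

1.16 g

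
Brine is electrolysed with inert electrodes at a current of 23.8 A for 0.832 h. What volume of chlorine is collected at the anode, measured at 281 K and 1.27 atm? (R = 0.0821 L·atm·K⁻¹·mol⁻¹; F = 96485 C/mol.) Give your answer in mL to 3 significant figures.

Q = It = 23.8 × 2995.2 = 71290 C
n(e⁻) = Q/F = 71290/96485 = 0.7389 mol
2Cl⁻ → Cl₂ + 2e⁻, so n(Cl₂) = 0.7389 / 2 = 0.3695 mol
V = nRT/P = 0.3695 × 0.0821 × 281 / 1.27 = 6.712 L
= 6710 mL

6710 mL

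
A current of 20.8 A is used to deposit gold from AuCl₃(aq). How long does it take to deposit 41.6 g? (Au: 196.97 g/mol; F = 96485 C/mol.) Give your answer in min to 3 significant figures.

n(Au) = 41.6 / 196.97 = 0.2112 mol
Au³⁺ + 3e⁻ → Au, so n(e⁻) = 3 × 0.2112 = 0.6336 mol
Q = 0.6336 × 96485 = 61130 C
t = Q / I = 61130 / 20.8 = 2939 s = 49.0 min

49.0 min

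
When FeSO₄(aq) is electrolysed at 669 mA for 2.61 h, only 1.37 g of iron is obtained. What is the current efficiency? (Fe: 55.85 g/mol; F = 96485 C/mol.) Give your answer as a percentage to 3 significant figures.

Q = 0.669 × 9396 = 6286 C
n(e⁻) = 6286 / 96485 = 0.06515 mol
Fe²⁺ + 2e⁻ → Fe, so theoretical n(Fe) = 0.03258 mol → 1.820 g
Efficiency = 1.37 / 1.820 = 0.7527 = 75.3%

75.3%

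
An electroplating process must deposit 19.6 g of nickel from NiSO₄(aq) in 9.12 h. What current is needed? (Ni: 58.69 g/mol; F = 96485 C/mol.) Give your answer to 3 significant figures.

n(Ni) = 19.6 / 58.69 = 0.3340 mol
Ni²⁺ + 2e⁻ → Ni, so n(e⁻) = 2 × 0.3340 = 0.6680 mol
Q = 0.6680 × 96485 = 64450 C
I = Q / t = 64450 / 32832 s = 1.96 A

1.96 A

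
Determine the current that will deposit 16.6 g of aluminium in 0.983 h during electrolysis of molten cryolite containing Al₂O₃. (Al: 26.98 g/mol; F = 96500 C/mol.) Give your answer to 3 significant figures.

50.3 A

n(Al) = 16.6 / 26.98 = 0.6153 mol
Al³⁺ + 3e⁻ → Al, so n(e⁻) = 3 × 0.6153 = 1.846 mol
Q = 1.846 × 96500 = 1.781×10^5 C
I = Q / t = 1.781×10^5 / 3538.8 s = 50.3 A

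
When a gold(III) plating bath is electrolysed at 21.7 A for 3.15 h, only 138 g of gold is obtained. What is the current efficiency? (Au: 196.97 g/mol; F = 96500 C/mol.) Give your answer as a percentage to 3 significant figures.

82.4%

Q = 21.7 × 11340 = 2.461×10^5 C
n(e⁻) = 2.461×10^5 / 96500 = 2.550 mol
Au³⁺ + 3e⁻ → Au, so theoretical n(Au) = 0.8500 mol → 167.4 g
Efficiency = 138 / 167.4 = 0.8244 = 82.4%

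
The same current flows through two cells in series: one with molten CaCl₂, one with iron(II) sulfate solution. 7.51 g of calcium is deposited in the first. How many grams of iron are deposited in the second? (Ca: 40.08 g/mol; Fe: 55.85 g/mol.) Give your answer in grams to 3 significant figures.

n(Ca) = 7.51 / 40.08 = 0.1874 mol
Ca²⁺ + 2e⁻ → Ca, so n(e⁻) = 2 × 0.1874 = 0.3748 mol
The cells are in series, so the same charge (and hence the same n(e⁻) = 0.3748 mol) passes through both.
Fe²⁺ + 2e⁻ → Fe, so n(Fe) = 0.3748 / 2 = 0.1874 mol
m(Fe) = 0.1874 × 55.85 = 10.5 g

10.5 g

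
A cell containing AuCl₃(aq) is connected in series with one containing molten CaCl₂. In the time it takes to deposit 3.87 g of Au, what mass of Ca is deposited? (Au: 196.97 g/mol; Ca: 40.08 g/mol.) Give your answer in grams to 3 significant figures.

1.18 g

n(Au) = 3.87 / 196.97 = 0.01965 mol
Au³⁺ + 3e⁻ → Au, so n(e⁻) = 3 × 0.01965 = 0.05895 mol
Same current for the same time ⇒ same n(e⁻) = 0.05895 mol in both cells.
Ca²⁺ + 2e⁻ → Ca, so n(Ca) = 0.05895 / 2 = 0.02948 mol
m(Ca) = 0.02948 × 40.08 = 1.18 g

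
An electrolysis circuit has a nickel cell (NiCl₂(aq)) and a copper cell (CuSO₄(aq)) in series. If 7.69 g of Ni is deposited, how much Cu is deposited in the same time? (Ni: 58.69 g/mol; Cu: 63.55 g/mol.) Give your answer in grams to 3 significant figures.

n(Ni) = 7.69 / 58.69 = 0.1310 mol
Ni²⁺ + 2e⁻ → Ni, so n(e⁻) = 2 × 0.1310 = 0.2620 mol
Same current for the same time ⇒ same n(e⁻) = 0.2620 mol in both cells.
Cu²⁺ + 2e⁻ → Cu, so n(Cu) = 0.2620 / 2 = 0.1310 mol
m(Cu) = 0.1310 × 63.55 = 8.33 g

8.33 g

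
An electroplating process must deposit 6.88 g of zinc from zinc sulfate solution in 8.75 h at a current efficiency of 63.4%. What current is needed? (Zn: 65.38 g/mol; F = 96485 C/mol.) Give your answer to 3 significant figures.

1.02 A

n(Zn) = 6.88 / 65.38 = 0.1052 mol
Zn²⁺ + 2e⁻ → Zn, so n(e⁻) = 2 × 0.1052 = 0.2104 mol
Q = 0.2104 × 96485 / 0.634 = 32020 C
I = Q / t = 32020 / 31500 s = 1.02 A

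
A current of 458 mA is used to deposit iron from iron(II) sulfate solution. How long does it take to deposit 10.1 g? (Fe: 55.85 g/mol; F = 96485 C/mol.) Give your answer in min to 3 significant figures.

n(Fe) = 10.1 / 55.85 = 0.1808 mol
Fe²⁺ + 2e⁻ → Fe, so n(e⁻) = 2 × 0.1808 = 0.3616 mol
Q = 0.3616 × 96485 = 34890 C
t = Q / I = 34890 / 0.458 = 76180 s = 1270 min

1270 min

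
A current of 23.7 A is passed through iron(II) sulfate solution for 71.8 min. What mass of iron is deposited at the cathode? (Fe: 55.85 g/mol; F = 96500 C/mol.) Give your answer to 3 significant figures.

Q = It = 23.7 × 4308 = 1.021×10^5 C
n(e⁻) = 1.021×10^5 / 96500 = 1.058 mol
Fe²⁺ + 2e⁻ → Fe, so n(Fe) = 1.058 / 2 = 0.5290 mol
m = 0.5290 × 55.85 = 29.5 g

29.5 g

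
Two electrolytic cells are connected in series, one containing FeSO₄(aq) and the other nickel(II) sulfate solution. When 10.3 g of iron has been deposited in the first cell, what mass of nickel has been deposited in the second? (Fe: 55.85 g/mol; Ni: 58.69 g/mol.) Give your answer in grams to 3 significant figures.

n(Fe) = 10.3 / 55.85 = 0.1844 mol
Fe²⁺ + 2e⁻ → Fe, so n(e⁻) = 2 × 0.1844 = 0.3688 mol
The cells are in series, so the same charge (and hence the same n(e⁻) = 0.3688 mol) passes through both.
Ni²⁺ + 2e⁻ → Ni, so n(Ni) = 0.3688 / 2 = 0.1844 mol
m(Ni) = 0.1844 × 58.69 = 10.8 g

10.8 g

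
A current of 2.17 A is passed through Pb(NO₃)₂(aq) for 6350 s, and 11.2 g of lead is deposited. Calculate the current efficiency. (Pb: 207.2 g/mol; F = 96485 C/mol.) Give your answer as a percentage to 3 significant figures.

Q = 2.17 × 6350 = 13780 C
n(e⁻) = 13780 / 96485 = 0.1428 mol
Pb²⁺ + 2e⁻ → Pb, so theoretical n(Pb) = 0.07140 mol → 14.79 g
Efficiency = 11.2 / 14.79 = 0.7573 = 75.7%

75.7%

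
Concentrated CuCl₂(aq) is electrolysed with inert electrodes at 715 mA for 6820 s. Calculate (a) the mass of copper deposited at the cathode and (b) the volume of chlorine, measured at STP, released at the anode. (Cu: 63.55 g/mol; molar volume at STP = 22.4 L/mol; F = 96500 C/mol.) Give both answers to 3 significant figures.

1.61 g Cu; 0.566 L Cl₂

Q = 0.715 × 6820 = 4876 C; n(e⁻) = 4876 / 96500 = 0.05053 mol
Cathode: Cu²⁺ + 2e⁻ → Cu → n(Cu) = 0.05053/2 = 0.02527 mol → 1.61 g
Anode: 2Cl⁻ → Cl₂ + 2e⁻ → n(Cl₂) = 0.05053/2 = 0.02527 mol → 0.566 L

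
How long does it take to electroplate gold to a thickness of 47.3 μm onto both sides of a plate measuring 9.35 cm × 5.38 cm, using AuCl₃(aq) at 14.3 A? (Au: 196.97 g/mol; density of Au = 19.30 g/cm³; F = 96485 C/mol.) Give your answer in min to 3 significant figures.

15.7 min

Plated area = 2 × 9.35 × 5.38 = 100.6 cm²
Volume = 100.6 × 47.3×10⁻⁴ cm = 0.4758 cm³
m(Au) = 0.4758 × 19.30 = 9.183 g
n(Au) = 9.183 / 196.97 = 0.04662 mol; n(e⁻) = 3 × 0.04662 = 0.1399 mol
Q = 0.1399 × 96485 = 13500 C
t = 13500 / 14.3 = 944.1 s = 15.7 min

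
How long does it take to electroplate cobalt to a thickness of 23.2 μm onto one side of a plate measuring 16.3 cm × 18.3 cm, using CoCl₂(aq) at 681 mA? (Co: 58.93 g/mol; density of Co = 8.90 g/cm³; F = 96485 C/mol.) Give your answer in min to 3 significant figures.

494 min

Plated area = 16.3 × 18.3 = 298.3 cm²
Volume = 298.3 × 23.2×10⁻⁴ cm = 0.6921 cm³
m(Co) = 0.6921 × 8.90 = 6.160 g
n(Co) = 6.160 / 58.93 = 0.1045 mol; n(e⁻) = 2 × 0.1045 = 0.2090 mol
Q = 0.2090 × 96485 = 20170 C
t = 20170 / 0.681 = 29620 s = 494 min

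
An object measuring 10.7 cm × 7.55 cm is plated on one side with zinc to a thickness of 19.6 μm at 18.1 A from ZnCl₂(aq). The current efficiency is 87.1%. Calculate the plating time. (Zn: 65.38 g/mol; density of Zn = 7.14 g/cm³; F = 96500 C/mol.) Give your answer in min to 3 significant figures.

3.53 min

Plated area = 10.7 × 7.55 = 80.79 cm²
Volume = 80.79 × 19.6×10⁻⁴ cm = 0.1583 cm³
m(Zn) = 0.1583 × 7.14 = 1.130 g
n(Zn) = 1.130 / 65.38 = 0.01728 mol; n(e⁻) = 2 × 0.01728 = 0.03456 mol
Q = 0.03456 × 96500 / 0.871 = 3829 C
t = 3829 / 18.1 = 211.5 s = 3.53 min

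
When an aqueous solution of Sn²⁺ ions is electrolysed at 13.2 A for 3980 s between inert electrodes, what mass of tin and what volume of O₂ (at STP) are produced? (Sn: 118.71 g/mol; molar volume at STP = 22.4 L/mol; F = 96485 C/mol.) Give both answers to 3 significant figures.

32.3 g Sn; 3.05 L O₂

Q = 13.2 × 3980 = 52540 C; n(e⁻) = 52540 / 96485 = 0.5445 mol
Cathode: Sn²⁺ + 2e⁻ → Sn → n(Sn) = 0.5445/2 = 0.2723 mol → 32.3 g
Anode: 2H₂O → O₂ + 4H⁺ + 4e⁻ → n(O₂) = 0.5445/4 = 0.1361 mol → 3.05 L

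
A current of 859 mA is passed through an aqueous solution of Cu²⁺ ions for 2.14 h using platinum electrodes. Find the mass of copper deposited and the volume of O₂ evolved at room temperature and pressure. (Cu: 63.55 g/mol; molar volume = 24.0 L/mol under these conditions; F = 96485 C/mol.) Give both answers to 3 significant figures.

Q = 0.859 × 7704 = 6618 C; n(e⁻) = 6618 / 96485 = 0.06859 mol
Cathode: Cu²⁺ + 2e⁻ → Cu → n(Cu) = 0.06859/2 = 0.03430 mol → 2.18 g
Anode: 2H₂O → O₂ + 4H⁺ + 4e⁻ → n(O₂) = 0.06859/4 = 0.01715 mol → 0.412 L

2.18 g Cu; 0.412 L O₂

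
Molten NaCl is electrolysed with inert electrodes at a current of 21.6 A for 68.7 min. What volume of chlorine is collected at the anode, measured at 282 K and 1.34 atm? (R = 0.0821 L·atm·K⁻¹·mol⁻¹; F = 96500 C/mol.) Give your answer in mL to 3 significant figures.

Q = 21.6 A × 4122 s = 89040 C
n(e⁻) = 89040 / 96500 = 0.9227 mol
2Cl⁻ → Cl₂ + 2e⁻, so n(Cl₂) = 0.9227 / 2 = 0.4614 mol
V = nRT/P = 0.4614 × 0.0821 × 282 / 1.34 = 7.972 L
= 7970 mL

7970 mL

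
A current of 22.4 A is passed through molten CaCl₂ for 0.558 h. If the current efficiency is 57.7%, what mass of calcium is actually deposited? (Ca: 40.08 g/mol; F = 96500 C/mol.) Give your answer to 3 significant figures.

5.39 g

Q = 22.4 × 2008.8 = 45000 C
n(e⁻) = 45000 / 96500 = 0.4663 mol
Ca²⁺ + 2e⁻ → Ca, so theoretical m(Ca) = 0.2332 × 40.08 = 9.347 g
Actual mass = 57.7% × 9.347 = 5.39 g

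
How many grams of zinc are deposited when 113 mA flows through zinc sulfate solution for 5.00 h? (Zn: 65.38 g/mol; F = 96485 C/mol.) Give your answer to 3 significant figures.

0.689 g

Q = 0.113 A × 18000 s = 2034 C
n(e⁻) = 2034 / 96485 = 0.02108 mol
Zn²⁺ + 2e⁻ → Zn, so n(Zn) = 0.02108 / 2 = 0.01054 mol
m = 0.01054 × 65.38 = 0.689 g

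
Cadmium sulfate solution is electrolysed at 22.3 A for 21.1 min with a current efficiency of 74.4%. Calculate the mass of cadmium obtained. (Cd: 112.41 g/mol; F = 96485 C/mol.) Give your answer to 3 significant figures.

12.2 g

Q = 22.3 × 1266 = 28230 C
n(e⁻) = 28230 / 96485 = 0.2926 mol
Cd²⁺ + 2e⁻ → Cd, so theoretical m(Cd) = 0.1463 × 112.41 = 16.45 g
Actual mass = 74.4% × 16.45 = 12.2 g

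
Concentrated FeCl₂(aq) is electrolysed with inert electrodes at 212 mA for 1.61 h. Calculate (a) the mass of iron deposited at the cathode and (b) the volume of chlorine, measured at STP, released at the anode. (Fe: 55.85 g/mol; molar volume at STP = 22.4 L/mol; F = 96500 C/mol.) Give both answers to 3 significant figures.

0.356 g Fe; 0.143 L Cl₂

Q = 0.212 × 5796 = 1229 C; n(e⁻) = 1229 / 96500 = 0.01274 mol
Cathode: Fe²⁺ + 2e⁻ → Fe → n(Fe) = 0.01274/2 = 0.006370 mol → 0.356 g
Anode: 2Cl⁻ → Cl₂ + 2e⁻ → n(Cl₂) = 0.01274/2 = 0.006370 mol → 0.143 L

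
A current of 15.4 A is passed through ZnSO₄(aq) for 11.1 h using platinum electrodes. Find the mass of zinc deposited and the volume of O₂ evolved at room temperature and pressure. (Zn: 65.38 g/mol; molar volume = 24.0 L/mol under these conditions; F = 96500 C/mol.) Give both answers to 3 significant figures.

208 g Zn; 38.3 L O₂

Q = 15.4 × 39960 = 6.154×10^5 C; n(e⁻) = 6.154×10^5 / 96500 = 6.377 mol
Cathode: Zn²⁺ + 2e⁻ → Zn → n(Zn) = 6.377/2 = 3.189 mol → 208 g
Anode: 2H₂O → O₂ + 4H⁺ + 4e⁻ → n(O₂) = 6.377/4 = 1.594 mol → 38.3 L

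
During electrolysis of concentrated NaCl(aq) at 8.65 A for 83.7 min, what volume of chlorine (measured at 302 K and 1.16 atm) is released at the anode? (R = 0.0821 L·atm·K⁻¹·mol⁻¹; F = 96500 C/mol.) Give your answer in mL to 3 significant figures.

Q = It = 8.65 × 5022 = 43440 C
Moles of electrons = 43440 / 96500 = 0.4502 mol
2Cl⁻ → Cl₂ + 2e⁻, so n(Cl₂) = 0.4502 / 2 = 0.2251 mol
V = nRT/P = 0.2251 × 0.0821 × 302 / 1.16 = 4.811 L
= 4810 mL

4810 mL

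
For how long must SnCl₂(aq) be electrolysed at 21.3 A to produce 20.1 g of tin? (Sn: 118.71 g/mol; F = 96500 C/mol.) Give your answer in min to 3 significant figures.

n(Sn) = 20.1 / 118.71 = 0.1693 mol
Sn²⁺ + 2e⁻ → Sn, so n(e⁻) = 2 × 0.1693 = 0.3386 mol
Q = 0.3386 × 96500 = 32670 C
t = Q / I = 32670 / 21.3 = 1534 s = 25.6 min

25.6 min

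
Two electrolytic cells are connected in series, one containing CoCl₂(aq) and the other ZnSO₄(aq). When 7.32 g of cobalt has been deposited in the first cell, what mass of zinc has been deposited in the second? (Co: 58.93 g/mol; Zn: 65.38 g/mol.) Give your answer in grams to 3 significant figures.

n(Co) = 7.32 / 58.93 = 0.1242 mol
Co²⁺ + 2e⁻ → Co, so n(e⁻) = 2 × 0.1242 = 0.2484 mol
The cells are in series, so the same charge (and hence the same n(e⁻) = 0.2484 mol) passes through both.
Zn²⁺ + 2e⁻ → Zn, so n(Zn) = 0.2484 / 2 = 0.1242 mol
m(Zn) = 0.1242 × 65.38 = 8.12 g

8.12 g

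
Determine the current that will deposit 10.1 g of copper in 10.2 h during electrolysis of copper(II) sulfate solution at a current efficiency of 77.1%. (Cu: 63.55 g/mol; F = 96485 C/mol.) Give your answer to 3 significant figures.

n(Cu) = 10.1 / 63.55 = 0.1589 mol
Cu²⁺ + 2e⁻ → Cu, so n(e⁻) = 2 × 0.1589 = 0.3178 mol
Q = 0.3178 × 96485 / 0.771 = 39770 C
I = Q / t = 39770 / 36720 s = 1.08 A

1.08 A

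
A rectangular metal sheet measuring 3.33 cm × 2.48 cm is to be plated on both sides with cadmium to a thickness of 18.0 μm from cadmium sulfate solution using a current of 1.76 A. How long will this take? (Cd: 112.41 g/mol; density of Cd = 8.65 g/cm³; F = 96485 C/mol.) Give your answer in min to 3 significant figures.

4.18 min

Plated area = 2 × 3.33 × 2.48 = 16.52 cm²
Volume = 16.52 × 18.0×10⁻⁴ cm = 0.02974 cm³
m(Cd) = 0.02974 × 8.65 = 0.2573 g
n(Cd) = 0.2573 / 112.41 = 0.002289 mol; n(e⁻) = 2 × 0.002289 = 0.004578 mol
Q = 0.004578 × 96485 = 441.7 C
t = 441.7 / 1.76 = 251.0 s = 4.18 min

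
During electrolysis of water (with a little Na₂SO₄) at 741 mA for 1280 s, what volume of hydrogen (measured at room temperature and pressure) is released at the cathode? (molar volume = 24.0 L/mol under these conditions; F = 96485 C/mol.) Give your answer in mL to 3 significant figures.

Charge passed = 0.741 × 1280 = 948.5 C
n(e⁻) = 948.5 / 96485 = 0.009831 mol
2H⁺ + 2e⁻ → H₂, so n(H₂) = 0.009831 / 2 = 0.004916 mol
V = 0.004916 × 24.0 = 0.1180 L
= 118 mL

118 mL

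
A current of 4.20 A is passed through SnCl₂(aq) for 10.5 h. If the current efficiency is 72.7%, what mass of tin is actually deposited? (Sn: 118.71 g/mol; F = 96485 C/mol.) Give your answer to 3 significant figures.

Q = 4.20 × 37800 = 1.588×10^5 C
n(e⁻) = 1.588×10^5 / 96485 = 1.646 mol
Sn²⁺ + 2e⁻ → Sn, so theoretical m(Sn) = 0.8230 × 118.71 = 97.70 g
Actual mass = 72.7% × 97.70 = 71.0 g

71.0 g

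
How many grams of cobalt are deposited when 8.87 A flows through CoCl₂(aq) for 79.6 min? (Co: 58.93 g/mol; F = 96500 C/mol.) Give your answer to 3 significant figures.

12.9 g

Q = 8.87 A × 4776 s = 42360 C
n(e⁻) = Q/F = 42360/96500 = 0.4390 mol
Co²⁺ + 2e⁻ → Co, so n(Co) = 0.4390 / 2 = 0.2195 mol
m = 0.2195 × 58.93 = 12.9 g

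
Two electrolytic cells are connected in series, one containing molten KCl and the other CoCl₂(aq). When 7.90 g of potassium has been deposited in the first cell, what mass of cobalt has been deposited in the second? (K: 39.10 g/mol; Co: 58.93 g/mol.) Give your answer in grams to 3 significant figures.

n(K) = 7.90 / 39.10 = 0.2020 mol
K⁺ + e⁻ → K, so n(e⁻) = 0.2020 mol
Same current for the same time ⇒ same n(e⁻) = 0.2020 mol in both cells.
Co²⁺ + 2e⁻ → Co, so n(Co) = 0.2020 / 2 = 0.1010 mol
m(Co) = 0.1010 × 58.93 = 5.95 g

5.95 g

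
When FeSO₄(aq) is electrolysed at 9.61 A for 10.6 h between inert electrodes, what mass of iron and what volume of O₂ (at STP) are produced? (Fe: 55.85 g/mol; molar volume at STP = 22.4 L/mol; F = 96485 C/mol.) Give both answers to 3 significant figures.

106 g Fe; 21.3 L O₂

Q = 9.61 × 38160 = 3.667×10^5 C; n(e⁻) = 3.667×10^5 / 96485 = 3.801 mol
Cathode: Fe²⁺ + 2e⁻ → Fe → n(Fe) = 3.801/2 = 1.901 mol → 106 g
Anode: 2H₂O → O₂ + 4H⁺ + 4e⁻ → n(O₂) = 3.801/4 = 0.9503 mol → 21.3 L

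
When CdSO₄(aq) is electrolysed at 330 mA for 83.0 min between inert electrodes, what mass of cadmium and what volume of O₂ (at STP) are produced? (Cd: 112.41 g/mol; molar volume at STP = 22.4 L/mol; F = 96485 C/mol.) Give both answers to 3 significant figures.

Q = 0.330 × 4980 = 1643 C; n(e⁻) = 1643 / 96485 = 0.01703 mol
Cathode: Cd²⁺ + 2e⁻ → Cd → n(Cd) = 0.01703/2 = 0.008515 mol → 0.957 g
Anode: 2H₂O → O₂ + 4H⁺ + 4e⁻ → n(O₂) = 0.01703/4 = 0.004258 mol → 0.0954 L

0.957 g Cd; 0.0954 L O₂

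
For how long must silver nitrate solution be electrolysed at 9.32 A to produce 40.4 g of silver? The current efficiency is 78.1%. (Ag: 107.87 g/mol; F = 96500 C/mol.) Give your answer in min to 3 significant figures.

82.8 min

n(Ag) = 40.4 / 107.87 = 0.3745 mol
Ag⁺ + e⁻ → Ag, so n(e⁻) = 0.3745 mol
Q = 0.3745 × 96500 / 0.781 = 46270 C
t = Q / I = 46270 / 9.32 = 4965 s = 82.8 min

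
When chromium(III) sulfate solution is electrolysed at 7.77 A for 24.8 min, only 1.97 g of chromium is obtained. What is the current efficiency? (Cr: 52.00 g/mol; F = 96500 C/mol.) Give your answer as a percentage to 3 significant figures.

94.9%

Q = 7.77 × 1488 = 11560 C
n(e⁻) = 11560 / 96500 = 0.1198 mol
Cr³⁺ + 3e⁻ → Cr, so theoretical n(Cr) = 0.03993 mol → 2.076 g
Efficiency = 1.97 / 2.076 = 0.9489 = 94.9%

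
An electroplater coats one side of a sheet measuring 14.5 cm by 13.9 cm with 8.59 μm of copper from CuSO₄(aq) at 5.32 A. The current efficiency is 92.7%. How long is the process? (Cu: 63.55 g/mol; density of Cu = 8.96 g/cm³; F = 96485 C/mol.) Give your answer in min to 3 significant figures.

Plated area = 14.5 × 13.9 = 201.6 cm²
Volume = 201.6 × 8.59×10⁻⁴ cm = 0.1732 cm³
m(Cu) = 0.1732 × 8.96 = 1.552 g
n(Cu) = 1.552 / 63.55 = 0.02442 mol; n(e⁻) = 2 × 0.02442 = 0.04884 mol
Q = 0.04884 × 96485 / 0.927 = 5083 C
t = 5083 / 5.32 = 955.5 s = 15.9 min

15.9 min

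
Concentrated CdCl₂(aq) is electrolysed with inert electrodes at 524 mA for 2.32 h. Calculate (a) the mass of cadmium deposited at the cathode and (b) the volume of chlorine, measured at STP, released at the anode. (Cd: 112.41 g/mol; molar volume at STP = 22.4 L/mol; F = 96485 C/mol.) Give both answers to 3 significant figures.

2.55 g Cd; 0.508 L Cl₂

Q = 0.524 × 8352 = 4376 C; n(e⁻) = 4376 / 96485 = 0.04535 mol
Cathode: Cd²⁺ + 2e⁻ → Cd → n(Cd) = 0.04535/2 = 0.02268 mol → 2.55 g
Anode: 2Cl⁻ → Cl₂ + 2e⁻ → n(Cl₂) = 0.04535/2 = 0.02268 mol → 0.508 L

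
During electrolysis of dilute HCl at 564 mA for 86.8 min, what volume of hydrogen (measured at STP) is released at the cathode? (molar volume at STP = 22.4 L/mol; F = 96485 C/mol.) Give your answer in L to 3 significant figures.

0.341 L

Charge passed = 0.564 × 5208 = 2937 C
Moles of electrons = 2937 / 96485 = 0.03044 mol
2H⁺ + 2e⁻ → H₂, so n(H₂) = 0.03044 / 2 = 0.01522 mol
V = 0.01522 × 22.4 = 0.3409 L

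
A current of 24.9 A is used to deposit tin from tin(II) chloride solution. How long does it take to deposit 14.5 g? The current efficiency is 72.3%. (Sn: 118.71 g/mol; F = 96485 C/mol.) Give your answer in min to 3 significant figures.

21.8 min

n(Sn) = 14.5 / 118.71 = 0.1221 mol
Sn²⁺ + 2e⁻ → Sn, so n(e⁻) = 2 × 0.1221 = 0.2442 mol
Q = 0.2442 × 96485 / 0.723 = 32590 C
t = Q / I = 32590 / 24.9 = 1309 s = 21.8 min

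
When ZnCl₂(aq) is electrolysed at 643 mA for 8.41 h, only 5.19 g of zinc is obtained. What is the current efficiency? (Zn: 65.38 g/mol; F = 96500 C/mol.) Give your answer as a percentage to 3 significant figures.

78.7%

Q = 0.643 × 30276 = 19470 C
n(e⁻) = 19470 / 96500 = 0.2018 mol
Zn²⁺ + 2e⁻ → Zn, so theoretical n(Zn) = 0.1009 mol → 6.597 g
Efficiency = 5.19 / 6.597 = 0.7867 = 78.7%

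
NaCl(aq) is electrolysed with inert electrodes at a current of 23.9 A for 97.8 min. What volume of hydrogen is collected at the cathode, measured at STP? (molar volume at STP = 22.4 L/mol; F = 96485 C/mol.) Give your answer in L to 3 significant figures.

16.3 L

Charge passed = 23.9 × 5868 = 1.402×10^5 C
Moles of electrons = 1.402×10^5 / 96485 = 1.453 mol
2H⁺ + 2e⁻ → H₂, so n(H₂) = 1.453 / 2 = 0.7265 mol
V = 0.7265 × 22.4 = 16.27 L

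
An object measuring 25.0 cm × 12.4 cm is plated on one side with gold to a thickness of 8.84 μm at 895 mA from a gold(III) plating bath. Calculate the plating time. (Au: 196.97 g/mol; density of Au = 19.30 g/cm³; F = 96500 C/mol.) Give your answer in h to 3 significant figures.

Plated area = 25.0 × 12.4 = 310.0 cm²
Volume = 310.0 × 8.84×10⁻⁴ cm = 0.2740 cm³
m(Au) = 0.2740 × 19.30 = 5.288 g
n(Au) = 5.288 / 196.97 = 0.02685 mol; n(e⁻) = 3 × 0.02685 = 0.08055 mol
Q = 0.08055 × 96500 = 7773 C
t = 7773 / 0.895 = 8685 s = 2.41 h

2.41 h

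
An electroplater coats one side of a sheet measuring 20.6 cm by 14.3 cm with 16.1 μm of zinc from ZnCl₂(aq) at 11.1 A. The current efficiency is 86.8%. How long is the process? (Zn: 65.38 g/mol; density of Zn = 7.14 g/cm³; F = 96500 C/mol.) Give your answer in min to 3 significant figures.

17.3 min

Plated area = 20.6 × 14.3 = 294.6 cm²
Volume = 294.6 × 16.1×10⁻⁴ cm = 0.4743 cm³
m(Zn) = 0.4743 × 7.14 = 3.387 g
n(Zn) = 3.387 / 65.38 = 0.05180 mol; n(e⁻) = 2 × 0.05180 = 0.1036 mol
Q = 0.1036 × 96500 / 0.868 = 11520 C
t = 11520 / 11.1 = 1038 s = 17.3 min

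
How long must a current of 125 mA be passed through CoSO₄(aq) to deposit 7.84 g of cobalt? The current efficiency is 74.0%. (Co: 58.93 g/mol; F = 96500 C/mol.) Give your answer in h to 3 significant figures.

77.1 h

n(Co) = 7.84 / 58.93 = 0.1330 mol
Co²⁺ + 2e⁻ → Co, so n(e⁻) = 2 × 0.1330 = 0.2660 mol
Q = 0.2660 × 96500 / 0.740 = 34690 C
t = Q / I = 34690 / 0.125 = 2.775×10^5 s = 77.1 h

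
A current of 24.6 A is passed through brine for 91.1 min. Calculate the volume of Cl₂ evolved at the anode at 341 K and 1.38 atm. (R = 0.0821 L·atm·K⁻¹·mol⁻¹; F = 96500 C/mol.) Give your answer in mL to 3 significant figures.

14100 mL

Q = 24.6 A × 5466 s = 1.345×10^5 C
n(e⁻) = Q/F = 1.345×10^5/96500 = 1.394 mol
2Cl⁻ → Cl₂ + 2e⁻, so n(Cl₂) = 1.394 / 2 = 0.6970 mol
V = nRT/P = 0.6970 × 0.0821 × 341 / 1.38 = 14.14 L
= 14100 mL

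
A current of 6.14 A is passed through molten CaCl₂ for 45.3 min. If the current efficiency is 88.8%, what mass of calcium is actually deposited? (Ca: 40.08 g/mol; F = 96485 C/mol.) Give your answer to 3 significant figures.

3.08 g

Q = 6.14 × 2718 = 16690 C
n(e⁻) = 16690 / 96485 = 0.1730 mol
Ca²⁺ + 2e⁻ → Ca, so theoretical m(Ca) = 0.08650 × 40.08 = 3.467 g
Actual mass = 88.8% × 3.467 = 3.08 g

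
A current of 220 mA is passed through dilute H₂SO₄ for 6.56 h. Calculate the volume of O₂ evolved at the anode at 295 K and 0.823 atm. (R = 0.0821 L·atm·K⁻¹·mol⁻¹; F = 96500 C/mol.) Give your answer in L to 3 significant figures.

0.396 L

Q = 0.220 A × 23616 s = 5196 C
n(e⁻) = Q/F = 5196/96500 = 0.05384 mol
2H₂O → O₂ + 4H⁺ + 4e⁻, so n(O₂) = 0.05384 / 4 = 0.01346 mol
V = nRT/P = 0.01346 × 0.0821 × 295 / 0.823 = 0.3961 L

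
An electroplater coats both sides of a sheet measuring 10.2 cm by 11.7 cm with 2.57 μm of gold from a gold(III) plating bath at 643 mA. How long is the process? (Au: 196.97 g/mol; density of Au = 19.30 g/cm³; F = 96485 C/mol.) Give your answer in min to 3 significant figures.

45.1 min

Plated area = 2 × 10.2 × 11.7 = 238.7 cm²
Volume = 238.7 × 2.57×10⁻⁴ cm = 0.06135 cm³
m(Au) = 0.06135 × 19.30 = 1.184 g
n(Au) = 1.184 / 196.97 = 0.006011 mol; n(e⁻) = 3 × 0.006011 = 0.01803 mol
Q = 0.01803 × 96485 = 1740 C
t = 1740 / 0.643 = 2706 s = 45.1 min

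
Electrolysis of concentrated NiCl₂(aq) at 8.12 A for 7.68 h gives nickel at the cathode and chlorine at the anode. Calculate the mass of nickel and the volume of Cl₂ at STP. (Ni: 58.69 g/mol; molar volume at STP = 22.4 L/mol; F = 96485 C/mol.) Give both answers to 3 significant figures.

68.3 g Ni; 26.1 L Cl₂

Q = 8.12 × 27648 = 2.245×10^5 C; n(e⁻) = 2.245×10^5 / 96485 = 2.327 mol
Cathode: Ni²⁺ + 2e⁻ → Ni → n(Ni) = 2.327/2 = 1.164 mol → 68.3 g
Anode: 2Cl⁻ → Cl₂ + 2e⁻ → n(Cl₂) = 2.327/2 = 1.164 mol → 26.1 L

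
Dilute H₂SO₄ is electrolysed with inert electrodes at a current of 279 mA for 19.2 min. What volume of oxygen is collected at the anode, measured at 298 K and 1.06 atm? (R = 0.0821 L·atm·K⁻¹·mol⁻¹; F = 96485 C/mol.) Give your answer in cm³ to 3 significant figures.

19.2 cm³

Q = 0.279 A × 1152 s = 321.4 C
n(e⁻) = 321.4 / 96485 = 0.003331 mol
2H₂O → O₂ + 4H⁺ + 4e⁻, so n(O₂) = 0.003331 / 4 = 8.328×10^-4 mol
V = nRT/P = 8.328×10^-4 × 0.0821 × 298 / 1.06 = 0.01922 L
= 19.2 cm³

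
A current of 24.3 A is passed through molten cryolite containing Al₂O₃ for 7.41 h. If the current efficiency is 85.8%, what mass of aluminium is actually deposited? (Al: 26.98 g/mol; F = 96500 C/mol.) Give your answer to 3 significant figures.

51.8 g

Q = 24.3 × 26676 = 6.482×10^5 C
n(e⁻) = 6.482×10^5 / 96500 = 6.717 mol
Al³⁺ + 3e⁻ → Al, so theoretical m(Al) = 2.239 × 26.98 = 60.41 g
Actual mass = 85.8% × 60.41 = 51.8 g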